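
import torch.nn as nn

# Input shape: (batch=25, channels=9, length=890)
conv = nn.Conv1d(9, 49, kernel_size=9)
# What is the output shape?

Input shape: (25, 9, 890)
Output shape: (25, 49, 882)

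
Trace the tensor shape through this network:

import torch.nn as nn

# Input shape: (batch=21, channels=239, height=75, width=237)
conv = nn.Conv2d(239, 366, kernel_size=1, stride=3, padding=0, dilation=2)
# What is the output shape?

Input shape: (21, 239, 75, 237)
Output shape: (21, 366, 25, 79)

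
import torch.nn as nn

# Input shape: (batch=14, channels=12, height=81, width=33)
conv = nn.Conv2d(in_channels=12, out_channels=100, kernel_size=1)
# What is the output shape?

Input shape: (14, 12, 81, 33)
Output shape: (14, 100, 81, 33)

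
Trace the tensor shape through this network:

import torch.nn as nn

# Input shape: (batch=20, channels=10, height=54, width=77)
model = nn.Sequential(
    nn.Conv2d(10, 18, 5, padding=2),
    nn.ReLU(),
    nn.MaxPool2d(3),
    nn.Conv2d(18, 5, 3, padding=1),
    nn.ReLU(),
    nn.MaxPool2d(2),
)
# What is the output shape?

Input shape: (20, 10, 54, 77)
  -> after first Conv2d: (20, 18, 54, 77)
  -> after first MaxPool2d: (20, 18, 18, 25)
  -> after second Conv2d: (20, 5, 18, 25)
Output shape: (20, 5, 9, 12)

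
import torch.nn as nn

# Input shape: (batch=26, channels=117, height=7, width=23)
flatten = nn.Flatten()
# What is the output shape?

Input shape: (26, 117, 7, 23)
Output shape: (26, 18837)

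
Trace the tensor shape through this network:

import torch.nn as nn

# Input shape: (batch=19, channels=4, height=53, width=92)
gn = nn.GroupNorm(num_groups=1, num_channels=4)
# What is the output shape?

Input shape: (19, 4, 53, 92)
Output shape: (19, 4, 53, 92)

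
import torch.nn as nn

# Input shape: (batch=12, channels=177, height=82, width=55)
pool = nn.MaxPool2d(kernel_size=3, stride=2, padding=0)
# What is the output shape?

Input shape: (12, 177, 82, 55)
Output shape: (12, 177, 40, 27)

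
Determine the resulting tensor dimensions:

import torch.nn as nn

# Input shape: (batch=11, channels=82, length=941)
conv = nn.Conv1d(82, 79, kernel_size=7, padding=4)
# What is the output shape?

Input shape: (11, 82, 941)
Output shape: (11, 79, 943)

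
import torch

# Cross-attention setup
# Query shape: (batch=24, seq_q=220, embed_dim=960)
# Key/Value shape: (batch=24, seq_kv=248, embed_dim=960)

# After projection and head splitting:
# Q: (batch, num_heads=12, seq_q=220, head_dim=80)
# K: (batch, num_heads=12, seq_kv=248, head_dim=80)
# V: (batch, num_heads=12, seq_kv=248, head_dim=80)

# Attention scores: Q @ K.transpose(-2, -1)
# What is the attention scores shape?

Input shape: (24, 220, 960)
Output shape: (24, 12, 220, 248)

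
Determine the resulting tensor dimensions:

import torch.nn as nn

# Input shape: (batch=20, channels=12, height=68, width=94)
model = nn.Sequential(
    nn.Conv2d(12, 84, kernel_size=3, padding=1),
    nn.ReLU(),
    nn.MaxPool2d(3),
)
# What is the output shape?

Input shape: (20, 12, 68, 94)
  -> after Conv2d: (20, 84, 68, 94)
  -> after ReLU: (20, 84, 68, 94)
Output shape: (20, 84, 22, 31)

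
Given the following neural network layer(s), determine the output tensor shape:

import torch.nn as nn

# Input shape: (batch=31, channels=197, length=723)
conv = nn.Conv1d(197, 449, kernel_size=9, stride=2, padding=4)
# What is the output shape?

Input shape: (31, 197, 723)
Output shape: (31, 449, 362)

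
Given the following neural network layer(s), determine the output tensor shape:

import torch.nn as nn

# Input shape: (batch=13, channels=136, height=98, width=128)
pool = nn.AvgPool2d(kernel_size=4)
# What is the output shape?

Input shape: (13, 136, 98, 128)
Output shape: (13, 136, 24, 32)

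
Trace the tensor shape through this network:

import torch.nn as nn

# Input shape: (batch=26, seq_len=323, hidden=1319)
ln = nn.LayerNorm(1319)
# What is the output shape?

Input shape: (26, 323, 1319)
Output shape: (26, 323, 1319)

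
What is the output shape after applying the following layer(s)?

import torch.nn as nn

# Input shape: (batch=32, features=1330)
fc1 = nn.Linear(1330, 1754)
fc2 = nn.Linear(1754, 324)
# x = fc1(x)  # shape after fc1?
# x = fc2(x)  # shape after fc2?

Input shape: (32, 1330)
  -> after fc1: (32, 1754)
Output shape: (32, 324)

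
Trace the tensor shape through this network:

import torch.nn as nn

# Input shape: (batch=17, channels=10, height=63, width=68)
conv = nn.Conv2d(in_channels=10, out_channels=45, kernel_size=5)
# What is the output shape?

Input shape: (17, 10, 63, 68)
Output shape: (17, 45, 59, 64)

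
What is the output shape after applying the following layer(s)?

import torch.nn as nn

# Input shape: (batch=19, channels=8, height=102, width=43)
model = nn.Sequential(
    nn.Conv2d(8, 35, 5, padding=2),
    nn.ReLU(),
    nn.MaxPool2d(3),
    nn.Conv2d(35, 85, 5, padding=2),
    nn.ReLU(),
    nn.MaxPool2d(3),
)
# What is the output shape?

Input shape: (19, 8, 102, 43)
  -> after first Conv2d: (19, 35, 102, 43)
  -> after first MaxPool2d: (19, 35, 34, 14)
  -> after second Conv2d: (19, 85, 34, 14)
Output shape: (19, 85, 11, 4)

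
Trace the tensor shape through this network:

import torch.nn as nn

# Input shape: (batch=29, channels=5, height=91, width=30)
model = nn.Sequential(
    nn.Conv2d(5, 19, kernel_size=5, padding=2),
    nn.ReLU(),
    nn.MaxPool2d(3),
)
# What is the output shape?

Input shape: (29, 5, 91, 30)
  -> after Conv2d: (29, 19, 91, 30)
  -> after ReLU: (29, 19, 91, 30)
Output shape: (29, 19, 30, 10)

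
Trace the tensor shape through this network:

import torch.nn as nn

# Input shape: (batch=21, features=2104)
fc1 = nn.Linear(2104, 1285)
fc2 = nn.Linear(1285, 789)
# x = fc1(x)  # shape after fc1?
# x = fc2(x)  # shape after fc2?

Input shape: (21, 2104)
  -> after fc1: (21, 1285)
Output shape: (21, 789)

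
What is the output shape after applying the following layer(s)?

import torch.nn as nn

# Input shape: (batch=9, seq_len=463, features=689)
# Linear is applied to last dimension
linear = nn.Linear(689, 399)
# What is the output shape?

Input shape: (9, 463, 689)
Output shape: (9, 463, 399)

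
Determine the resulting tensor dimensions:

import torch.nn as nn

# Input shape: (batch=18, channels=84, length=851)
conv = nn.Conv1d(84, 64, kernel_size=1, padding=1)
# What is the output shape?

Input shape: (18, 84, 851)
Output shape: (18, 64, 853)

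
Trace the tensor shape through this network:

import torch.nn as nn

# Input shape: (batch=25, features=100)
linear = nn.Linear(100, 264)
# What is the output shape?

Input shape: (25, 100)
Output shape: (25, 264)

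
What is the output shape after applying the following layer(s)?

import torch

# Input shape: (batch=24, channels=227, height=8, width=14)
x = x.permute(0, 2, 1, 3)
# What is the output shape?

Input shape: (24, 227, 8, 14)
Output shape: (24, 8, 227, 14)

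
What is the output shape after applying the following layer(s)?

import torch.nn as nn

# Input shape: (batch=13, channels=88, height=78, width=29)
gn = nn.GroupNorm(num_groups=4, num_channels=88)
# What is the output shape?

Input shape: (13, 88, 78, 29)
Output shape: (13, 88, 78, 29)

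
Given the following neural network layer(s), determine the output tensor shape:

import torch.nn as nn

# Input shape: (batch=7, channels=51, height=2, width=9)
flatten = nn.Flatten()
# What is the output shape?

Input shape: (7, 51, 2, 9)
Output shape: (7, 918)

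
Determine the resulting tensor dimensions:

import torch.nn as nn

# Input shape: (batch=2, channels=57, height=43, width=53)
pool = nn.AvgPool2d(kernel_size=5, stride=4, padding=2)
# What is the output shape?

Input shape: (2, 57, 43, 53)
Output shape: (2, 57, 11, 14)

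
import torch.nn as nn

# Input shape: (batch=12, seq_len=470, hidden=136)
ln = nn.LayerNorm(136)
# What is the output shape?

Input shape: (12, 470, 136)
Output shape: (12, 470, 136)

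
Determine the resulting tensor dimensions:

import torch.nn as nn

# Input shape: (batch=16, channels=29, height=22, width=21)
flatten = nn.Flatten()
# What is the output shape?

Input shape: (16, 29, 22, 21)
Output shape: (16, 13398)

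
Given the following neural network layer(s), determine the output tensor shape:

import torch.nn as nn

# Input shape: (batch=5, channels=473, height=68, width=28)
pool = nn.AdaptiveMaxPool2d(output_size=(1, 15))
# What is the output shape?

Input shape: (5, 473, 68, 28)
Output shape: (5, 473, 1, 15)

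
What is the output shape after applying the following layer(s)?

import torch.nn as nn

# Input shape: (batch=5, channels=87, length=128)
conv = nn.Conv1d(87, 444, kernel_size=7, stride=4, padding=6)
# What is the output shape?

Input shape: (5, 87, 128)
Output shape: (5, 444, 34)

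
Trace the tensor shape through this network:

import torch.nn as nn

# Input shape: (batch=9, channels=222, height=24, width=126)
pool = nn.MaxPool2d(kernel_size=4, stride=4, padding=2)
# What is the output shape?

Input shape: (9, 222, 24, 126)
Output shape: (9, 222, 7, 32)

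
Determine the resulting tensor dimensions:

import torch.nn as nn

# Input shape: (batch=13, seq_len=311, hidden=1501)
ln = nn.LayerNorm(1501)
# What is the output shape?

Input shape: (13, 311, 1501)
Output shape: (13, 311, 1501)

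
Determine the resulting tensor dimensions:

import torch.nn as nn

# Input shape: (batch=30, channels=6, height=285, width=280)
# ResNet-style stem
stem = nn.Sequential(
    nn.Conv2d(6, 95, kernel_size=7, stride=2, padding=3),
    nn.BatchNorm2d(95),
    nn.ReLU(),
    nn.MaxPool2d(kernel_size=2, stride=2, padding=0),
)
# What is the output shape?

Input shape: (30, 6, 285, 280)
  -> after Conv2d 7x7 stride=2: (30, 95, 143, 140)
Output shape: (30, 95, 71, 70)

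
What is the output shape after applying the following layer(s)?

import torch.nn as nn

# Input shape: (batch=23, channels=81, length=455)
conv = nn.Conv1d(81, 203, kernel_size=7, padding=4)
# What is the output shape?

Input shape: (23, 81, 455)
Output shape: (23, 203, 457)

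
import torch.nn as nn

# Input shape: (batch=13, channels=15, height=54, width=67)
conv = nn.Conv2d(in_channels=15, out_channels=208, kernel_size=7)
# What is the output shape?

Input shape: (13, 15, 54, 67)
Output shape: (13, 208, 48, 61)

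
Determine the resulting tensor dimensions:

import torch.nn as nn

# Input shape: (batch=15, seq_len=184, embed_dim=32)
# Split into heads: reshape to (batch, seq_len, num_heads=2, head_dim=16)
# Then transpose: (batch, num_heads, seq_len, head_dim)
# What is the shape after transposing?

Input shape: (15, 184, 32)
  -> after reshape: (15, 184, 2, 16)
Output shape: (15, 2, 184, 16)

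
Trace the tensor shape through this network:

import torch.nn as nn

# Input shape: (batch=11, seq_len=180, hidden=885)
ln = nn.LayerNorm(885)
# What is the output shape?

Input shape: (11, 180, 885)
Output shape: (11, 180, 885)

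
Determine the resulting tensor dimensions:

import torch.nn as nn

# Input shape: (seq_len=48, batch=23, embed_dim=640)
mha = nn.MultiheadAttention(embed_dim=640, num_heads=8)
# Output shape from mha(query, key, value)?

Input shape: (48, 23, 640)
Output shape: (48, 23, 640)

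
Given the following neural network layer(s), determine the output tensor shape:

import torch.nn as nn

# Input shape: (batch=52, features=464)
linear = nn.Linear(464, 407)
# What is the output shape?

Input shape: (52, 464)
Output shape: (52, 407)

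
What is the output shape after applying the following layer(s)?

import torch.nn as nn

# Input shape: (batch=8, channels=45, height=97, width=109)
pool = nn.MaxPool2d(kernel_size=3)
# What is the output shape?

Input shape: (8, 45, 97, 109)
Output shape: (8, 45, 32, 36)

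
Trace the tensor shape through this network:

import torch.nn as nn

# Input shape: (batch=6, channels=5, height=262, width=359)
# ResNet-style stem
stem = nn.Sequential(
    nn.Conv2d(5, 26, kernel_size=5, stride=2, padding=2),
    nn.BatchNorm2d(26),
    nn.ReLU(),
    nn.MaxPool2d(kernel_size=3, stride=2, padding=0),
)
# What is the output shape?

Input shape: (6, 5, 262, 359)
  -> after Conv2d 5x5 stride=2: (6, 26, 131, 180)
Output shape: (6, 26, 65, 89)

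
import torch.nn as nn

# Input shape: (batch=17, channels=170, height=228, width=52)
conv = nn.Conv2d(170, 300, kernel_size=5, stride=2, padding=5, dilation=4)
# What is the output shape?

Input shape: (17, 170, 228, 52)
Output shape: (17, 300, 111, 23)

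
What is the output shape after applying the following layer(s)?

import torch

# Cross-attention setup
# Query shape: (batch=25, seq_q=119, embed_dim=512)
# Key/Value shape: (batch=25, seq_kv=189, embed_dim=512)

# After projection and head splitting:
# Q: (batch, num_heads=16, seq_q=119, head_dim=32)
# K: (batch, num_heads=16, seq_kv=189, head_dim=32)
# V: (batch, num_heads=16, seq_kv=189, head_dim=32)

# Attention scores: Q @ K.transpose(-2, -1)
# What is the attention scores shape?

Input shape: (25, 119, 512)
Output shape: (25, 16, 119, 189)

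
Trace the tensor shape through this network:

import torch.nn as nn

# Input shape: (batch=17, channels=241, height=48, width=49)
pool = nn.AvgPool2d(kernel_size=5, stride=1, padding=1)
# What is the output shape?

Input shape: (17, 241, 48, 49)
Output shape: (17, 241, 46, 47)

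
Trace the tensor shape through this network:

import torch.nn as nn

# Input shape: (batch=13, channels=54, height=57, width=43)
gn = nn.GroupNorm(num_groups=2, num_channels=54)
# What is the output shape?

Input shape: (13, 54, 57, 43)
Output shape: (13, 54, 57, 43)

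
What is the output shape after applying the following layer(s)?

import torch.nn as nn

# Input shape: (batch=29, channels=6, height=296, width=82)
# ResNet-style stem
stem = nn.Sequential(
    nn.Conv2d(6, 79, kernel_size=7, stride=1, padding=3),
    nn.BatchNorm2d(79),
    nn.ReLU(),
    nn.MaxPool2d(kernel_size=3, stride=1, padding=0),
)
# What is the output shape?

Input shape: (29, 6, 296, 82)
  -> after Conv2d 7x7 stride=1: (29, 79, 296, 82)
Output shape: (29, 79, 294, 80)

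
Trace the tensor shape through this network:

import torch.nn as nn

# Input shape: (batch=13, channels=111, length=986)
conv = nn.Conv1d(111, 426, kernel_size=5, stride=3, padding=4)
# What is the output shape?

Input shape: (13, 111, 986)
Output shape: (13, 426, 330)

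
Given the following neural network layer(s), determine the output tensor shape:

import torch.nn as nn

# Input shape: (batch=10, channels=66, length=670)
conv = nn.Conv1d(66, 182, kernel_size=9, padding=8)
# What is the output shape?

Input shape: (10, 66, 670)
Output shape: (10, 182, 678)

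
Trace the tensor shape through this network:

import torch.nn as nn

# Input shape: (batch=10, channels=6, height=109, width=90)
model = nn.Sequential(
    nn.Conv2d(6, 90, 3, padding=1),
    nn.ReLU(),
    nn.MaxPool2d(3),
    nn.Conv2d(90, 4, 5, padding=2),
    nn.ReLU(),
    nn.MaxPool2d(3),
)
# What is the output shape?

Input shape: (10, 6, 109, 90)
  -> after first Conv2d: (10, 90, 109, 90)
  -> after first MaxPool2d: (10, 90, 36, 30)
  -> after second Conv2d: (10, 4, 36, 30)
Output shape: (10, 4, 12, 10)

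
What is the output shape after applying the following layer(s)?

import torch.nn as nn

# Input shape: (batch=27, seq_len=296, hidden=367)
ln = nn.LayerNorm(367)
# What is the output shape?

Input shape: (27, 296, 367)
Output shape: (27, 296, 367)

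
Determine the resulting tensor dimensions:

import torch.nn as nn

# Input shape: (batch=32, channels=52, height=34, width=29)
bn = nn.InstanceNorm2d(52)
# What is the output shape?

Input shape: (32, 52, 34, 29)
Output shape: (32, 52, 34, 29)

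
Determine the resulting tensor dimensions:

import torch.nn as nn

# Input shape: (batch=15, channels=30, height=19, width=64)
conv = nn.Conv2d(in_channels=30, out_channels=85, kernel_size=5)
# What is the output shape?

Input shape: (15, 30, 19, 64)
Output shape: (15, 85, 15, 60)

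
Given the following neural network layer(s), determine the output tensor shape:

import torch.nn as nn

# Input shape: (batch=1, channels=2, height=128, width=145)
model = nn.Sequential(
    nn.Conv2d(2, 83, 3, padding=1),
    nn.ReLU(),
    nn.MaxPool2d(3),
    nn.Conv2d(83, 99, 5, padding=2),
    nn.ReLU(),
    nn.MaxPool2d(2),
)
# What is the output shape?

Input shape: (1, 2, 128, 145)
  -> after first Conv2d: (1, 83, 128, 145)
  -> after first MaxPool2d: (1, 83, 42, 48)
  -> after second Conv2d: (1, 99, 42, 48)
Output shape: (1, 99, 21, 24)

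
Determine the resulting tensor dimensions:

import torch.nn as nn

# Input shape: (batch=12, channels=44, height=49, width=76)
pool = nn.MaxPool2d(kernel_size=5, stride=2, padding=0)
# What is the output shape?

Input shape: (12, 44, 49, 76)
Output shape: (12, 44, 23, 36)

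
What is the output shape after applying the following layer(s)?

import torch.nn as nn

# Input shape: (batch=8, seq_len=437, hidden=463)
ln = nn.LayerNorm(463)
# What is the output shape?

Input shape: (8, 437, 463)
Output shape: (8, 437, 463)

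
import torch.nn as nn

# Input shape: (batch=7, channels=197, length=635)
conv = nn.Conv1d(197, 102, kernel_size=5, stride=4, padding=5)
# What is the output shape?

Input shape: (7, 197, 635)
Output shape: (7, 102, 161)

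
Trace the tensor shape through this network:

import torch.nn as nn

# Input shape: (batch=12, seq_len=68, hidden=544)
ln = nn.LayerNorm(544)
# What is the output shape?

Input shape: (12, 68, 544)
Output shape: (12, 68, 544)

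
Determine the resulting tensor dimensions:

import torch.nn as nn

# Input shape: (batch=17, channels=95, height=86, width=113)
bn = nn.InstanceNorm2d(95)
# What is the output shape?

Input shape: (17, 95, 86, 113)
Output shape: (17, 95, 86, 113)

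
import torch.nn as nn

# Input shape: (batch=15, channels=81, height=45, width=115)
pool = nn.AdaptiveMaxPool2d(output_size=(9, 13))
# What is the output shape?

Input shape: (15, 81, 45, 115)
Output shape: (15, 81, 9, 13)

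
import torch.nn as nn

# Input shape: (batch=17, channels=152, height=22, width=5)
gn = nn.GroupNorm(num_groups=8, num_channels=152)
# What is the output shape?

Input shape: (17, 152, 22, 5)
Output shape: (17, 152, 22, 5)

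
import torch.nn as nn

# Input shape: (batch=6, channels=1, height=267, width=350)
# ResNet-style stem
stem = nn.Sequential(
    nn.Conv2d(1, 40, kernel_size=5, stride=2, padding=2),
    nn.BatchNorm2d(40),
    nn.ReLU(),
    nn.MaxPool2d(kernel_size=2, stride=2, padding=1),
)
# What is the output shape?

Input shape: (6, 1, 267, 350)
  -> after Conv2d 5x5 stride=2: (6, 40, 134, 175)
Output shape: (6, 40, 68, 88)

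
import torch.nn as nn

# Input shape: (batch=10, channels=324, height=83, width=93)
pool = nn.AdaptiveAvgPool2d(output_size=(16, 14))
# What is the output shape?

Input shape: (10, 324, 83, 93)
Output shape: (10, 324, 16, 14)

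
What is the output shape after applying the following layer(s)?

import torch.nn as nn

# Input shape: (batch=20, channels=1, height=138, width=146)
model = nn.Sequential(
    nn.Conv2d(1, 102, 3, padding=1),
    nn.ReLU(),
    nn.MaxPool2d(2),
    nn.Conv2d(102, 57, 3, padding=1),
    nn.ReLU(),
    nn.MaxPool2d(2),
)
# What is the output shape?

Input shape: (20, 1, 138, 146)
  -> after first Conv2d: (20, 102, 138, 146)
  -> after first MaxPool2d: (20, 102, 69, 73)
  -> after second Conv2d: (20, 57, 69, 73)
Output shape: (20, 57, 34, 36)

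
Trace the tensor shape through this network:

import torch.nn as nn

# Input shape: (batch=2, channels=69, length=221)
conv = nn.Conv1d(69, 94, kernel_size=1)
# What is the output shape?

Input shape: (2, 69, 221)
Output shape: (2, 94, 221)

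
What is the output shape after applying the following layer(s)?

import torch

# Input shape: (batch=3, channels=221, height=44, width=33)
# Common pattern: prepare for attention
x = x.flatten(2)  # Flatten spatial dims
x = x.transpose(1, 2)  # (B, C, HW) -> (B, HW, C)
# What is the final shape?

Input shape: (3, 221, 44, 33)
  -> after flatten(2): (3, 221, 1452)
Output shape: (3, 1452, 221)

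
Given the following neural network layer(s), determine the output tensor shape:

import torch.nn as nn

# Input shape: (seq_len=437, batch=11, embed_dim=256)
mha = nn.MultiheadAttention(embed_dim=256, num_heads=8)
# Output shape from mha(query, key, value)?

Input shape: (437, 11, 256)
Output shape: (437, 11, 256)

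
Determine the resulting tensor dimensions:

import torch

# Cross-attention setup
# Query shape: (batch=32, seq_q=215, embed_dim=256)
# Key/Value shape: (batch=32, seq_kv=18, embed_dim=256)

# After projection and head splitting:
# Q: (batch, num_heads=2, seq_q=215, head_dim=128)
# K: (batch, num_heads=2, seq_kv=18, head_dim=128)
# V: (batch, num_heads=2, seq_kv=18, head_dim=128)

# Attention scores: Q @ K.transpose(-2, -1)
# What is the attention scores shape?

Input shape: (32, 215, 256)
Output shape: (32, 2, 215, 18)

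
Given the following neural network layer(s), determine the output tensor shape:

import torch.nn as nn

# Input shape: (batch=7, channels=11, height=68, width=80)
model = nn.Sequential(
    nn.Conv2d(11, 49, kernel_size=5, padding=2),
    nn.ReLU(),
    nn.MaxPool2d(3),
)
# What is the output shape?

Input shape: (7, 11, 68, 80)
  -> after Conv2d: (7, 49, 68, 80)
  -> after ReLU: (7, 49, 68, 80)
Output shape: (7, 49, 22, 26)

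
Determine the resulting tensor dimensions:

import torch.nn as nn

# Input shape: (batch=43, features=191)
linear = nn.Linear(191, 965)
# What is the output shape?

Input shape: (43, 191)
Output shape: (43, 965)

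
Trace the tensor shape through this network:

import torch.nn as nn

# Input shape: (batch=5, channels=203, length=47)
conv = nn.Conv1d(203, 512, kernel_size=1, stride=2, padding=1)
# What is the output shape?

Input shape: (5, 203, 47)
Output shape: (5, 512, 25)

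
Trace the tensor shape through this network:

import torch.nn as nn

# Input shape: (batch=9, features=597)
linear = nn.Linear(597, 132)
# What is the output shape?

Input shape: (9, 597)
Output shape: (9, 132)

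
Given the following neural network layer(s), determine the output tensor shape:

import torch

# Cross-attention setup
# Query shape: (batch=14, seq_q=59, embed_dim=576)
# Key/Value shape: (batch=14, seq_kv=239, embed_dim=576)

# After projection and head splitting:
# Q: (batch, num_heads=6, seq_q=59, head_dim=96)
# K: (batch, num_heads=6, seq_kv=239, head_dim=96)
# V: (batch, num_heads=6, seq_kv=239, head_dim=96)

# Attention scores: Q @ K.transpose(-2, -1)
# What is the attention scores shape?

Input shape: (14, 59, 576)
Output shape: (14, 6, 59, 239)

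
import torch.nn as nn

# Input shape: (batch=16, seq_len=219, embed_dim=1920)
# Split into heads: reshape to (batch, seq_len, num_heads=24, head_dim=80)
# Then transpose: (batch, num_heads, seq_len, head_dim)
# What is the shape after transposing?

Input shape: (16, 219, 1920)
  -> after reshape: (16, 219, 24, 80)
Output shape: (16, 24, 219, 80)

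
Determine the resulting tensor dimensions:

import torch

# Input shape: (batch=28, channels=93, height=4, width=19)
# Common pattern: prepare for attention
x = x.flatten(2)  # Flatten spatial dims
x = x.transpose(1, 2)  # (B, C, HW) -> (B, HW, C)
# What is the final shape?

Input shape: (28, 93, 4, 19)
  -> after flatten(2): (28, 93, 76)
Output shape: (28, 76, 93)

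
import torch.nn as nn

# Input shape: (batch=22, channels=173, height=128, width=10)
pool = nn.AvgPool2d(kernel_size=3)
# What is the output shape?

Input shape: (22, 173, 128, 10)
Output shape: (22, 173, 42, 3)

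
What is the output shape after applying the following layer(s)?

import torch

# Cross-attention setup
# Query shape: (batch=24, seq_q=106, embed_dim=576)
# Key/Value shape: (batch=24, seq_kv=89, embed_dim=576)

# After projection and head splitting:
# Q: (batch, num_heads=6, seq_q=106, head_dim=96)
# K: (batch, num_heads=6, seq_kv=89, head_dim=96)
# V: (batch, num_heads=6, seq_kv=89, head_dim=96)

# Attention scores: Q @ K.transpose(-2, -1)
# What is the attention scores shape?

Input shape: (24, 106, 576)
Output shape: (24, 6, 106, 89)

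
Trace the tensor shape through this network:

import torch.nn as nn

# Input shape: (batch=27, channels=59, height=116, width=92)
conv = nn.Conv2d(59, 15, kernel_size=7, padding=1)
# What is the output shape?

Input shape: (27, 59, 116, 92)
Output shape: (27, 15, 112, 88)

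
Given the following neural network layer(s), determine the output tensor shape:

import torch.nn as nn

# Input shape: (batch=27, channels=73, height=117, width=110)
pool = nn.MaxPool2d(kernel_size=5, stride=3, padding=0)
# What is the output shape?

Input shape: (27, 73, 117, 110)
Output shape: (27, 73, 38, 36)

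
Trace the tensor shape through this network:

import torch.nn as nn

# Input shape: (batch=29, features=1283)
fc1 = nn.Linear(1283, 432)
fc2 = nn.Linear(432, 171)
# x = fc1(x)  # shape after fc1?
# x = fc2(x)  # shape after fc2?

Input shape: (29, 1283)
  -> after fc1: (29, 432)
Output shape: (29, 171)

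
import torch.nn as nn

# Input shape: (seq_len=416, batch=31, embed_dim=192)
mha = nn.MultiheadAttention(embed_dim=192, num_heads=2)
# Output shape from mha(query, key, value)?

Input shape: (416, 31, 192)
Output shape: (416, 31, 192)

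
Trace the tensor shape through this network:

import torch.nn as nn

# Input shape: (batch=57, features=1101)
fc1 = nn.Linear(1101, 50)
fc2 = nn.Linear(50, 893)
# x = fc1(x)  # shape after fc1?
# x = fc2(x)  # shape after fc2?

Input shape: (57, 1101)
  -> after fc1: (57, 50)
Output shape: (57, 893)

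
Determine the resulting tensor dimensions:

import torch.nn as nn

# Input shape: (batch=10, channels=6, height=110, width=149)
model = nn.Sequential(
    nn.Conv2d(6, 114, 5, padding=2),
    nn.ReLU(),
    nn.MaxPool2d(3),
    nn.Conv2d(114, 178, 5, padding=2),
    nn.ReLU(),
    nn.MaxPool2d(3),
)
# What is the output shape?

Input shape: (10, 6, 110, 149)
  -> after first Conv2d: (10, 114, 110, 149)
  -> after first MaxPool2d: (10, 114, 36, 49)
  -> after second Conv2d: (10, 178, 36, 49)
Output shape: (10, 178, 12, 16)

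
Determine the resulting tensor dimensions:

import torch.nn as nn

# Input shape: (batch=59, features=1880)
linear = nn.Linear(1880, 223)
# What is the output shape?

Input shape: (59, 1880)
Output shape: (59, 223)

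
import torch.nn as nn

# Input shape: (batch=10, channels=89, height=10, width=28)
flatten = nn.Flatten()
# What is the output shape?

Input shape: (10, 89, 10, 28)
Output shape: (10, 24920)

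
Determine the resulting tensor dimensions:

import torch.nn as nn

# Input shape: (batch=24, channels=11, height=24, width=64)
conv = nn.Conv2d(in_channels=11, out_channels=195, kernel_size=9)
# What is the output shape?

Input shape: (24, 11, 24, 64)
Output shape: (24, 195, 16, 56)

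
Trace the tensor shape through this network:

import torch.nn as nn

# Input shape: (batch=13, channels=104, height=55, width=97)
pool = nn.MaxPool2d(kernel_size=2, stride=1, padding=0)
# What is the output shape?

Input shape: (13, 104, 55, 97)
Output shape: (13, 104, 54, 96)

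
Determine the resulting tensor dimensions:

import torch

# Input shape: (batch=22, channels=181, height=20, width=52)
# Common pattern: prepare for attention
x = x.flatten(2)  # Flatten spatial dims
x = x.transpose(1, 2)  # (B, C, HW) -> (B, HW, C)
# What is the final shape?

Input shape: (22, 181, 20, 52)
  -> after flatten(2): (22, 181, 1040)
Output shape: (22, 1040, 181)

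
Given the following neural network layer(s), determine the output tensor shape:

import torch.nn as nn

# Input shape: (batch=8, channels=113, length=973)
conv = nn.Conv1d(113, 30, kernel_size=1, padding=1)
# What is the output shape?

Input shape: (8, 113, 973)
Output shape: (8, 30, 975)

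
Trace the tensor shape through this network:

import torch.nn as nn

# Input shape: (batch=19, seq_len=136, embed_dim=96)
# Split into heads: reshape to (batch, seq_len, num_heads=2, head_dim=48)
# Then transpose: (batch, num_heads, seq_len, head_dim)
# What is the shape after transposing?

Input shape: (19, 136, 96)
  -> after reshape: (19, 136, 2, 48)
Output shape: (19, 2, 136, 48)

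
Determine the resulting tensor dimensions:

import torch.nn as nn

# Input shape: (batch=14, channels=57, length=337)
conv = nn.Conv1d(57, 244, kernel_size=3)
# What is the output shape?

Input shape: (14, 57, 337)
Output shape: (14, 244, 335)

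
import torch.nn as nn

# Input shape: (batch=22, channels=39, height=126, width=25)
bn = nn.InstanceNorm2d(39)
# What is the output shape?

Input shape: (22, 39, 126, 25)
Output shape: (22, 39, 126, 25)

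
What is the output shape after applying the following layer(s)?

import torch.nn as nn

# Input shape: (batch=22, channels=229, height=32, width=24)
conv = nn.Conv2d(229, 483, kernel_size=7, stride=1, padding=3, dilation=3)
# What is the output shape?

Input shape: (22, 229, 32, 24)
Output shape: (22, 483, 20, 12)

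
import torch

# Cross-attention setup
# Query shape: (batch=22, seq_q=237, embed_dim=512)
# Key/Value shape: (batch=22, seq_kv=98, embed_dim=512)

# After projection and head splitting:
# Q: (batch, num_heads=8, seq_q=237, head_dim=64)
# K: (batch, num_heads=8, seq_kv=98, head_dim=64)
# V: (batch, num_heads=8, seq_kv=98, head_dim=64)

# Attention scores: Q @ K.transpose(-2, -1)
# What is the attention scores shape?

Input shape: (22, 237, 512)
Output shape: (22, 8, 237, 98)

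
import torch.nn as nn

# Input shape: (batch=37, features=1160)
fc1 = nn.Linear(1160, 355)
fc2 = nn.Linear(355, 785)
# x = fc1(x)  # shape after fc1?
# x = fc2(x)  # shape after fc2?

Input shape: (37, 1160)
  -> after fc1: (37, 355)
Output shape: (37, 785)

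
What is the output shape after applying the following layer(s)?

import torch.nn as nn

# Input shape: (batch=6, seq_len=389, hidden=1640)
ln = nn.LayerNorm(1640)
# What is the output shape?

Input shape: (6, 389, 1640)
Output shape: (6, 389, 1640)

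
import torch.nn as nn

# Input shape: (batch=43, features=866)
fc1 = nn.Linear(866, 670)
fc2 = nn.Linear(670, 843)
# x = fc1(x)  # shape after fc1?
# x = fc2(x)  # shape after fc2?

Input shape: (43, 866)
  -> after fc1: (43, 670)
Output shape: (43, 843)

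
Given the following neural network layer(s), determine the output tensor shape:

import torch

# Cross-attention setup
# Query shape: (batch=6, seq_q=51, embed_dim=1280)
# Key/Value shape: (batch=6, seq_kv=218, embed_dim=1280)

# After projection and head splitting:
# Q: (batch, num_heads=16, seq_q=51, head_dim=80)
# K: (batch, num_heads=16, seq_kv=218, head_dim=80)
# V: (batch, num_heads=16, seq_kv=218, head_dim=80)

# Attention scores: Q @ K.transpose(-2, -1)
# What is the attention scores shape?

Input shape: (6, 51, 1280)
Output shape: (6, 16, 51, 218)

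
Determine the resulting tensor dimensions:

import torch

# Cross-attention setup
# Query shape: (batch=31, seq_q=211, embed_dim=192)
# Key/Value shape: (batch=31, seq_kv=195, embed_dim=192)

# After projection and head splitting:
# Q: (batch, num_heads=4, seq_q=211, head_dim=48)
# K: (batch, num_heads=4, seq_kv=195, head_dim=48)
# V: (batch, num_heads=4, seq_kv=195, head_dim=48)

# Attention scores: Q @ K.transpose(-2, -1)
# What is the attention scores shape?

Input shape: (31, 211, 192)
Output shape: (31, 4, 211, 195)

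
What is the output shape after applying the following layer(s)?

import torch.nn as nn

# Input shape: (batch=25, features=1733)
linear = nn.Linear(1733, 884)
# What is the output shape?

Input shape: (25, 1733)
Output shape: (25, 884)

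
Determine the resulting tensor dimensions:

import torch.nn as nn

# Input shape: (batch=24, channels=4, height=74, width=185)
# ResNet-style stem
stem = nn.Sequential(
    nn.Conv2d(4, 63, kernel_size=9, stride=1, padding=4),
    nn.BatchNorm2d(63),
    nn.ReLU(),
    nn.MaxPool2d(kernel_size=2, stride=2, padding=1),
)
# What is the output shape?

Input shape: (24, 4, 74, 185)
  -> after Conv2d 9x9 stride=1: (24, 63, 74, 185)
Output shape: (24, 63, 38, 93)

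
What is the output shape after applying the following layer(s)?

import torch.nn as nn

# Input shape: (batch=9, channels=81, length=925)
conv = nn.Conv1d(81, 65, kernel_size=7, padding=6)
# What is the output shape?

Input shape: (9, 81, 925)
Output shape: (9, 65, 931)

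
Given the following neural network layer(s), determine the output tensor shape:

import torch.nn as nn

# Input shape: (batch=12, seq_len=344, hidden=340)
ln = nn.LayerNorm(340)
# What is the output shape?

Input shape: (12, 344, 340)
Output shape: (12, 344, 340)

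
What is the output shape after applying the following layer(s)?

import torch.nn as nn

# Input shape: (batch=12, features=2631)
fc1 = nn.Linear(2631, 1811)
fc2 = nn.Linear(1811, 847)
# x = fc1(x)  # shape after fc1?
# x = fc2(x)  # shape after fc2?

Input shape: (12, 2631)
  -> after fc1: (12, 1811)
Output shape: (12, 847)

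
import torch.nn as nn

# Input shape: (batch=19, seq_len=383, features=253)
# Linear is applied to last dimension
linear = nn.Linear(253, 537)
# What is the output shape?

Input shape: (19, 383, 253)
Output shape: (19, 383, 537)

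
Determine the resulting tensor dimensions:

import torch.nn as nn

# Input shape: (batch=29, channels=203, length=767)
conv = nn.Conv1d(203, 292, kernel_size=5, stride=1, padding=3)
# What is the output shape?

Input shape: (29, 203, 767)
Output shape: (29, 292, 769)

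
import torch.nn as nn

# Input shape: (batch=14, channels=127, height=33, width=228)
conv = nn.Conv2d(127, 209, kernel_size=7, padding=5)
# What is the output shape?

Input shape: (14, 127, 33, 228)
Output shape: (14, 209, 37, 232)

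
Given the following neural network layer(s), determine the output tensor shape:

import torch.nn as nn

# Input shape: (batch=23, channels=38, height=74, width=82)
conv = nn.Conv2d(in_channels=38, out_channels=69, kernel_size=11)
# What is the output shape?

Input shape: (23, 38, 74, 82)
Output shape: (23, 69, 64, 72)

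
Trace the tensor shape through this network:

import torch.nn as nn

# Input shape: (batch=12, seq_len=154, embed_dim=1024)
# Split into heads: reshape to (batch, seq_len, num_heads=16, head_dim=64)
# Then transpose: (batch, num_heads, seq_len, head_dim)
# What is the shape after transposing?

Input shape: (12, 154, 1024)
  -> after reshape: (12, 154, 16, 64)
Output shape: (12, 16, 154, 64)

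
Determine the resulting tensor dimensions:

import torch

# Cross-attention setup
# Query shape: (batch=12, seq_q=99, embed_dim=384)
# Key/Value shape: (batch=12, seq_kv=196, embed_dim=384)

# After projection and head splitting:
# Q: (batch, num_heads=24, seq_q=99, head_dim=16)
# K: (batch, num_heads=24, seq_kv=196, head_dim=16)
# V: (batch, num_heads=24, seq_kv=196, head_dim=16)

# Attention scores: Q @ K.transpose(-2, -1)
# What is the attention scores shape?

Input shape: (12, 99, 384)
Output shape: (12, 24, 99, 196)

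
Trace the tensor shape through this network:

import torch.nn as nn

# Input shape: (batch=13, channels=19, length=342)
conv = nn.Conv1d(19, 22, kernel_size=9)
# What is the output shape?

Input shape: (13, 19, 342)
Output shape: (13, 22, 334)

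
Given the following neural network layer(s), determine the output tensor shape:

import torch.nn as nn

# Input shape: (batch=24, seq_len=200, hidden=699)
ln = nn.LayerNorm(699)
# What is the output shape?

Input shape: (24, 200, 699)
Output shape: (24, 200, 699)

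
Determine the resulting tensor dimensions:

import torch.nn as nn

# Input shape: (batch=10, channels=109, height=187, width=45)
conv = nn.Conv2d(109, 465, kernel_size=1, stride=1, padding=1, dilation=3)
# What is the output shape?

Input shape: (10, 109, 187, 45)
Output shape: (10, 465, 189, 47)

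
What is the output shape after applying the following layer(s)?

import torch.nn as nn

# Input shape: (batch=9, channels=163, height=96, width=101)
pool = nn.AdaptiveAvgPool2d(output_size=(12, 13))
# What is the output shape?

Input shape: (9, 163, 96, 101)
Output shape: (9, 163, 12, 13)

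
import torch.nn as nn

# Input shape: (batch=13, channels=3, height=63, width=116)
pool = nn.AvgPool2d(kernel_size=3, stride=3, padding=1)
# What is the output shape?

Input shape: (13, 3, 63, 116)
Output shape: (13, 3, 21, 39)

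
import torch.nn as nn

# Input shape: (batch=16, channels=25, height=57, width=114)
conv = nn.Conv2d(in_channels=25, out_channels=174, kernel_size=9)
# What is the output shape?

Input shape: (16, 25, 57, 114)
Output shape: (16, 174, 49, 106)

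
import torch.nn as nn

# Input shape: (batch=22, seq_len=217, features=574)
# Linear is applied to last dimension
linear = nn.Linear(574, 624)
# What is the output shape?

Input shape: (22, 217, 574)
Output shape: (22, 217, 624)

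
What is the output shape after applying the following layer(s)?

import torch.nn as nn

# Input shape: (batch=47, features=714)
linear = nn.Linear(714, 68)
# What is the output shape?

Input shape: (47, 714)
Output shape: (47, 68)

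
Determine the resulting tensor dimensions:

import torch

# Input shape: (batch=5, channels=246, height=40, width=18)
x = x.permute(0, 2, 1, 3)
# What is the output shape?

Input shape: (5, 246, 40, 18)
Output shape: (5, 40, 246, 18)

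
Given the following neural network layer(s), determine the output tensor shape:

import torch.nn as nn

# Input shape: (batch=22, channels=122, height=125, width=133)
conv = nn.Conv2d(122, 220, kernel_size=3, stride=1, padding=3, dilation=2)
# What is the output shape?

Input shape: (22, 122, 125, 133)
Output shape: (22, 220, 127, 135)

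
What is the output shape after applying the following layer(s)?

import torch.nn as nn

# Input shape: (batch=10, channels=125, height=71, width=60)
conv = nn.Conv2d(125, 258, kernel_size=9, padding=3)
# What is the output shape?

Input shape: (10, 125, 71, 60)
Output shape: (10, 258, 69, 58)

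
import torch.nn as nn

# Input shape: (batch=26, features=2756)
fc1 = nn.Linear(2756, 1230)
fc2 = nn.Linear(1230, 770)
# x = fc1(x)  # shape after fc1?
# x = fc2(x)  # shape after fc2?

Input shape: (26, 2756)
  -> after fc1: (26, 1230)
Output shape: (26, 770)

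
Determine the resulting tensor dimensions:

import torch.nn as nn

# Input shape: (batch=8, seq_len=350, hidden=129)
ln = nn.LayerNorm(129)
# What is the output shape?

Input shape: (8, 350, 129)
Output shape: (8, 350, 129)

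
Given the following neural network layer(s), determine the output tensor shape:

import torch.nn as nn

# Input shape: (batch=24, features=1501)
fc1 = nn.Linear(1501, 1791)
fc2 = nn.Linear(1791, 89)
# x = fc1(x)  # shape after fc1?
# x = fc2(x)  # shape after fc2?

Input shape: (24, 1501)
  -> after fc1: (24, 1791)
Output shape: (24, 89)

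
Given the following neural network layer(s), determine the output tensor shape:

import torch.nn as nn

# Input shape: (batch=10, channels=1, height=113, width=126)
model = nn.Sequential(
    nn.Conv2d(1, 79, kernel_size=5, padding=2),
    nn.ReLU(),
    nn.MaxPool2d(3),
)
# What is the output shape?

Input shape: (10, 1, 113, 126)
  -> after Conv2d: (10, 79, 113, 126)
  -> after ReLU: (10, 79, 113, 126)
Output shape: (10, 79, 37, 42)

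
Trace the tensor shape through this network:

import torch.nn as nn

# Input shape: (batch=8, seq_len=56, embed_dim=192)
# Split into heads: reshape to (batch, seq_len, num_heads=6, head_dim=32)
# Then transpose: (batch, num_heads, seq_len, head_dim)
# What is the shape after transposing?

Input shape: (8, 56, 192)
  -> after reshape: (8, 56, 6, 32)
Output shape: (8, 6, 56, 32)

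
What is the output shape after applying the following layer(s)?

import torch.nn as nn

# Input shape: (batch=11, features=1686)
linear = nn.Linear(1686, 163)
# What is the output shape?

Input shape: (11, 1686)
Output shape: (11, 163)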